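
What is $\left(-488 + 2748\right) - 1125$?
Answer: $1135$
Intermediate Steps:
$\left(-488 + 2748\right) - 1125 = 2260 - 1125 = 1135$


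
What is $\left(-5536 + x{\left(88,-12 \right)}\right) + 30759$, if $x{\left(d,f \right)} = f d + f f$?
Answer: $24311$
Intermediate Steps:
$x{\left(d,f \right)} = f^{2} + d f$ ($x{\left(d,f \right)} = d f + f^{2} = f^{2} + d f$)
$\left(-5536 + x{\left(88,-12 \right)}\right) + 30759 = \left(-5536 - 12 \left(88 - 12\right)\right) + 30759 = \left(-5536 - 912\right) + 30759 = -6448 + 30759 = 24311$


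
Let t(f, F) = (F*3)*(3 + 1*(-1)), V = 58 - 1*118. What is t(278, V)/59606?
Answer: -180/29803 ≈ -0.0060397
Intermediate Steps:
V = -60 (V = 58 - 118 = -60)
t(f, F) = 6*F (t(f, F) = (3*F)*(3 - 1) = (3*F)*2 = 6*F)
t(278, V)/59606 = (6*(-60))/59606 = -360*1/59606 = -180/29803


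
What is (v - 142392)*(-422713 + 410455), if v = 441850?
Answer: -3670756164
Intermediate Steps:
(v - 142392)*(-422713 + 410455) = (441850 - 142392)*(-422713 + 410455) = 299458*(-12258) = -3670756164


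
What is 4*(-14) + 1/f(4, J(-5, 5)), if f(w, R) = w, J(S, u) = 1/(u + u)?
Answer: -223/4 ≈ -55.750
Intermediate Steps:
J(S, u) = 1/(2*u)
4*(-14) + 1/f(4, J(-5, 5)) = 4*(-14) + 1/4 = -56 + ¼ = -223/4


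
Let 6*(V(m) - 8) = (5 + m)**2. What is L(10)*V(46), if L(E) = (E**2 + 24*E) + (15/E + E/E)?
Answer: 604855/4 ≈ 1.5121e+5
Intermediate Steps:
V(m) = 8 + (5 + m)**2/6
L(E) = 1 + E**2 + 15/E + 24*E (L(E) = (E**2 + 24*E) + (15/E + 1) = (E**2 + 24*E) + (1 + 15/E) = 1 + E**2 + 15/E + 24*E)
L(10)*V(46) = (1 + 10**2 + 15/10 + 24*10)*(8 + (5 + 46)**2/6) = (1 + 100 + 15*(1/10) + 240)*(8 + (1/6)*51**2) = (1 + 100 + 3/2 + 240)*(8 + (1/6)*2601) = 685*(8 + 867/2)/2 = (685/2)*(883/2) = 604855/4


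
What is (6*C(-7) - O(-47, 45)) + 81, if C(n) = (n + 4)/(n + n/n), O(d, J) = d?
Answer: 131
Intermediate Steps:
C(n) = (4 + n)/(1 + n) (C(n) = (4 + n)/(n + 1) = (4 + n)/(1 + n))
(6*C(-7) - O(-47, 45)) + 81 = (6*((4 - 7)/(1 - 7)) - 1*(-47)) + 81 = (6*(-3/(-6)) + 47) + 81 = (6*(-1/6*(-3)) + 47) + 81 = (6*(1/2) + 47) + 81 = (3 + 47) + 81 = 50 + 81 = 131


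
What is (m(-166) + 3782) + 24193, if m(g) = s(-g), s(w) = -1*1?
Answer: 27974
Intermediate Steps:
s(w) = -1
m(g) = -1
(m(-166) + 3782) + 24193 = (-1 + 3782) + 24193 = 3781 + 24193 = 27974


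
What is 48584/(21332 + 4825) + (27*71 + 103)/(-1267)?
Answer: 8718788/33140919 ≈ 0.26308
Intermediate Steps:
48584/(21332 + 4825) + (27*71 + 103)/(-1267) = 48584/26157 + (1917 + 103)*(-1/1267) = 48584*(1/26157) + 2020*(-1/1267) = 48584/26157 - 2020/1267 = 8718788/33140919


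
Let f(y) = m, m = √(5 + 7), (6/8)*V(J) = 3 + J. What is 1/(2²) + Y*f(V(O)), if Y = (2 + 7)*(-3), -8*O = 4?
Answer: ¼ - 54*√3 ≈ -93.281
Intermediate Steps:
O = -½ (O = -⅛*4 = -½ ≈ -0.50000)
V(J) = 4 + 4*J/3 (V(J) = 4*(3 + J)/3 = 4 + 4*J/3)
m = 2*√3 (m = √12 = 2*√3 ≈ 3.4641)
f(y) = 2*√3
Y = -27 (Y = 9*(-3) = -27)
1/(2²) + Y*f(V(O)) = 1/(2²) - 54*√3 = 1/4 - 54*√3 = ¼ - 54*√3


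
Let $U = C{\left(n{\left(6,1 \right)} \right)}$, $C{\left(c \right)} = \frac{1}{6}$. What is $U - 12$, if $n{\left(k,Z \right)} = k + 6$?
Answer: $- \frac{71}{6} \approx -11.833$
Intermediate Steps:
$n{\left(k,Z \right)} = 6 + k$
$C{\left(c \right)} = \frac{1}{6}$
$U = \frac{1}{6} \approx 0.16667$
$U - 12 = \frac{1}{6} - 12 = - \frac{71}{6}$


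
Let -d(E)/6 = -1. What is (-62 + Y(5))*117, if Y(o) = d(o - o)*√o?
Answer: -7254 + 702*√5 ≈ -5684.3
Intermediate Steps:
d(E) = 6 (d(E) = -6*(-1) = 6)
Y(o) = 6*√o
(-62 + Y(5))*117 = (-62 + 6*√5)*117 = -7254 + 702*√5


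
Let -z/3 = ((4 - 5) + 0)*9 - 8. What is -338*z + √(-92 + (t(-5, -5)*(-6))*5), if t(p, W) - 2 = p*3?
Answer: -17238 + √298 ≈ -17221.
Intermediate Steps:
t(p, W) = 2 + 3*p (t(p, W) = 2 + p*3 = 2 + 3*p)
z = 51 (z = -3*(((4 - 5) + 0)*9 - 8) = -3*((-1 + 0)*9 - 8) = -3*(-1*9 - 8) = -3*(-9 - 8) = -3*(-17) = 51)
-338*z + √(-92 + (t(-5, -5)*(-6))*5) = -338*51 + √(-92 + ((2 + 3*(-5))*(-6))*5) = -17238 + √(-92 + ((2 - 15)*(-6))*5) = -17238 + √(-92 - 13*(-6)*5) = -17238 + √(-92 + 78*5) = -17238 + √(-92 + 390) = -17238 + √298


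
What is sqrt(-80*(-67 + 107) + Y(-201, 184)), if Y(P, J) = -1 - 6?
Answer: I*sqrt(3207) ≈ 56.63*I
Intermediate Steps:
Y(P, J) = -7
sqrt(-80*(-67 + 107) + Y(-201, 184)) = sqrt(-80*(-67 + 107) - 7) = sqrt(-80*40 - 7) = sqrt(-3200 - 7) = sqrt(-3207) = I*sqrt(3207)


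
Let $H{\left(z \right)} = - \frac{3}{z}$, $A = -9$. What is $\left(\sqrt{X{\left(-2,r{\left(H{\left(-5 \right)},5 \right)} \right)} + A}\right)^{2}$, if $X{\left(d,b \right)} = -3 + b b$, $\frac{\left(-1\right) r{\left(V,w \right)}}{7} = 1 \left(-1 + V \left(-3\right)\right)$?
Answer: $\frac{9304}{25} \approx 372.16$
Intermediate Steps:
$r{\left(V,w \right)} = 7 + 21 V$ ($r{\left(V,w \right)} = - 7 \cdot 1 \left(-1 + V \left(-3\right)\right) = - 7 \cdot 1 \left(-1 - 3 V\right) = - 7 \left(-1 - 3 V\right) = 7 + 21 V$)
$X{\left(d,b \right)} = -3 + b^{2}$
$\left(\sqrt{X{\left(-2,r{\left(H{\left(-5 \right)},5 \right)} \right)} + A}\right)^{2} = \left(\sqrt{\left(-3 + \left(7 + 21 \left(- \frac{3}{-5}\right)\right)^{2}\right) - 9}\right)^{2} = \left(\sqrt{\left(-3 + \left(7 + 21 \left(\left(-3\right) \left(- \frac{1}{5}\right)\right)\right)^{2}\right) - 9}\right)^{2} = \left(\sqrt{\left(-3 + \left(7 + 21 \cdot \frac{3}{5}\right)^{2}\right) - 9}\right)^{2} = \left(\sqrt{\left(-3 + \left(7 + \frac{63}{5}\right)^{2}\right) - 9}\right)^{2} = \left(\sqrt{\left(-3 + \left(\frac{98}{5}\right)^{2}\right) - 9}\right)^{2} = \left(\sqrt{\left(-3 + \frac{9604}{25}\right) - 9}\right)^{2} = \left(\sqrt{\frac{9529}{25} - 9}\right)^{2} = \left(\sqrt{\frac{9304}{25}}\right)^{2} = \left(\frac{2 \sqrt{2326}}{5}\right)^{2} = \frac{9304}{25}$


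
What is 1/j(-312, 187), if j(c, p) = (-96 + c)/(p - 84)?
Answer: -103/408 ≈ -0.25245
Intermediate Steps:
j(c, p) = (-96 + c)/(-84 + p)
1/j(-312, 187) = 1/((-96 - 312)/(-84 + 187)) = 1/(-408/103) = -103/408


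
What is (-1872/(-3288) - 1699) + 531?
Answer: -159938/137 ≈ -1167.4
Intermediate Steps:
(-1872/(-3288) - 1699) + 531 = (-1872*(-1/3288) - 1699) + 531 = (78/137 - 1699) + 531 = -232685/137 + 531 = -159938/137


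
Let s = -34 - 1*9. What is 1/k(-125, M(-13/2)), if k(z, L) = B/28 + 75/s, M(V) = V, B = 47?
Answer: -1204/79 ≈ -15.241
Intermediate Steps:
s = -43 (s = -34 - 9 = -43)
k(z, L) = -79/1204 (k(z, L) = 47/28 + 75/(-43) = 47*(1/28) + 75*(-1/43) = 47/28 - 75/43 = -79/1204)
1/k(-125, M(-13/2)) = 1/(-79/1204) = -1204/79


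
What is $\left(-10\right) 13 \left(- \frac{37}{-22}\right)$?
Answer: $- \frac{2405}{11} \approx -218.64$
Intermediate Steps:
$\left(-10\right) 13 \left(- \frac{37}{-22}\right) = - 130 \left(\left(-37\right) \left(- \frac{1}{22}\right)\right) = \left(-130\right) \frac{37}{22} = - \frac{2405}{11}$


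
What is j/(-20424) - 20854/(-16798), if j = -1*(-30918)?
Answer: -210447/772708 ≈ -0.27235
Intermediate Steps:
j = 30918
j/(-20424) - 20854/(-16798) = 30918/(-20424) - 20854/(-16798) = 30918*(-1/20424) - 20854*(-1/16798) = -5153/3404 + 10427/8399 = -210447/772708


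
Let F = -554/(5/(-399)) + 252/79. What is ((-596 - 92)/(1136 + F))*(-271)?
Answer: 36823480/8956307 ≈ 4.1115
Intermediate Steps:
F = 17463894/395 (F = -554/(5*(-1/399)) + 252*(1/79) = -554/(-5/399) + 252/79 = -554*(-399/5) + 252/79 = 221046/5 + 252/79 = 17463894/395 ≈ 44212.)
((-596 - 92)/(1136 + F))*(-271) = ((-596 - 92)/(1136 + 17463894/395))*(-271) = -688/17912614/395*(-271) = -688*395/17912614*(-271) = -135880/8956307*(-271) = 36823480/8956307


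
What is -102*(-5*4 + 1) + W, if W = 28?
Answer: 1966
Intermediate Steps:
-102*(-5*4 + 1) + W = -102*(-5*4 + 1) + 28 = -102*(-20 + 1) + 28 = -102*(-19) + 28 = 1938 + 28 = 1966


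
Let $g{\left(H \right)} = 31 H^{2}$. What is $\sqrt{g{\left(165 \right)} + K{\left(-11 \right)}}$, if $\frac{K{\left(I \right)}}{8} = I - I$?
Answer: $165 \sqrt{31} \approx 918.68$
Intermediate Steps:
$K{\left(I \right)} = 0$ ($K{\left(I \right)} = 8 \left(I - I\right) = 8 \cdot 0 = 0$)
$\sqrt{g{\left(165 \right)} + K{\left(-11 \right)}} = \sqrt{31 \cdot 165^{2} + 0} = \sqrt{31 \cdot 27225 + 0} = \sqrt{843975 + 0} = \sqrt{843975} = 165 \sqrt{31}$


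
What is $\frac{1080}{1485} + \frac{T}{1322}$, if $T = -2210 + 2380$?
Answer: $\frac{6223}{7271} \approx 0.85587$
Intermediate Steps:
$T = 170$
$\frac{1080}{1485} + \frac{T}{1322} = \frac{1080}{1485} + \frac{170}{1322} = 1080 \cdot \frac{1}{1485} + 170 \cdot \frac{1}{1322} = \frac{8}{11} + \frac{85}{661} = \frac{6223}{7271}$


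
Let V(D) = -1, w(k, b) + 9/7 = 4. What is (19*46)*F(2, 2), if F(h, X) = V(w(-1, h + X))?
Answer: -874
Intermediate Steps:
w(k, b) = 19/7 (w(k, b) = -9/7 + 4 = 19/7)
F(h, X) = -1
(19*46)*F(2, 2) = (19*46)*(-1) = 874*(-1) = -874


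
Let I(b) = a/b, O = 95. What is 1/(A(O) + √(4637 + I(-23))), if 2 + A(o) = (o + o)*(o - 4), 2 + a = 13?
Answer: 49703/859252134 - √153295/1718504268 ≈ 5.7617e-5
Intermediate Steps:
a = 11 (a = -2 + 13 = 11)
I(b) = 11/b
A(o) = -2 + 2*o*(-4 + o) (A(o) = -2 + (o + o)*(o - 4) = -2 + (2*o)*(-4 + o) = -2 + 2*o*(-4 + o))
1/(A(O) + √(4637 + I(-23))) = 1/((-2 - 8*95 + 2*95²) + √(4637 + 11/(-23))) = 1/((-2 - 760 + 2*9025) + √(4637 + 11*(-1/23))) = 1/((-2 - 760 + 18050) + √(4637 - 11/23)) = 1/(17288 + √(106640/23)) = 1/(17288 + 4*√153295/23)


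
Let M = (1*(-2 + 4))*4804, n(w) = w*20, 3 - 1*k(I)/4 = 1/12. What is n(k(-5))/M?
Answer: 175/7206 ≈ 0.024285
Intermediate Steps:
k(I) = 35/3 (k(I) = 12 - 4/12 = 12 - 4*1/12 = 12 - ⅓ = 35/3)
n(w) = 20*w
M = 9608 (M = (1*2)*4804 = 2*4804 = 9608)
n(k(-5))/M = (20*(35/3))/9608 = (700/3)*(1/9608) = 175/7206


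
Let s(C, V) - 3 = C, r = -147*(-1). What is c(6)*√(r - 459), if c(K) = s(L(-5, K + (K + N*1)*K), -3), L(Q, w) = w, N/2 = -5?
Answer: -30*I*√78 ≈ -264.95*I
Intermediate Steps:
N = -10 (N = 2*(-5) = -10)
r = 147
s(C, V) = 3 + C
c(K) = 3 + K + K*(-10 + K) (c(K) = 3 + (K + (K - 10*1)*K) = 3 + (K + (K - 10)*K) = 3 + (K + (-10 + K)*K) = 3 + (K + K*(-10 + K)) = 3 + K + K*(-10 + K))
c(6)*√(r - 459) = (3 + 6*(-9 + 6))*√(147 - 459) = (3 + 6*(-3))*√(-312) = (3 - 18)*(2*I*√78) = -30*I*√78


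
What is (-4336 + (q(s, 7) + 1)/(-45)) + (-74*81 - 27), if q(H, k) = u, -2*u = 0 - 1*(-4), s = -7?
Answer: -466064/45 ≈ -10357.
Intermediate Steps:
u = -2 (u = -(0 - 1*(-4))/2 = -(0 + 4)/2 = -½*4 = -2)
q(H, k) = -2
(-4336 + (q(s, 7) + 1)/(-45)) + (-74*81 - 27) = (-4336 + (-2 + 1)/(-45)) + (-74*81 - 27) = (-4336 - 1/45*(-1)) + (-5994 - 27) = (-4336 + 1/45) - 6021 = -195119/45 - 6021 = -466064/45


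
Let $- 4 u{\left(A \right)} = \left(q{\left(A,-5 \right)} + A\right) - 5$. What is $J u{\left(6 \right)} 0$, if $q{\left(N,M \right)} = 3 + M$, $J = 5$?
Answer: $0$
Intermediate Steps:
$u{\left(A \right)} = \frac{7}{4} - \frac{A}{4}$ ($u{\left(A \right)} = - \frac{\left(\left(3 - 5\right) + A\right) - 5}{4} = - \frac{\left(-2 + A\right) - 5}{4} = - \frac{-7 + A}{4} = \frac{7}{4} - \frac{A}{4}$)
$J u{\left(6 \right)} 0 = 5 \left(\frac{7}{4} - \frac{3}{2}\right) 0 = 5 \cdot \frac{1}{4} \cdot 0 = \frac{5}{4} \cdot 0 = 0$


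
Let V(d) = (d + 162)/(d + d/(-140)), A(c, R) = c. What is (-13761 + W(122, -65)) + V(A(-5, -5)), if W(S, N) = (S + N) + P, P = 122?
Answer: -1892294/139 ≈ -13614.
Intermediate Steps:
W(S, N) = 122 + N + S (W(S, N) = (S + N) + 122 = (N + S) + 122 = 122 + N + S)
V(d) = 140*(162 + d)/(139*d) (V(d) = (162 + d)/(d + d*(-1/140)) = (162 + d)/(d - d/140) = (162 + d)/((139*d/140)) = (162 + d)*(140/(139*d)) = 140*(162 + d)/(139*d))
(-13761 + W(122, -65)) + V(A(-5, -5)) = (-13761 + (122 - 65 + 122)) + (140/139)*(162 - 5)/(-5) = (-13761 + 179) + (140/139)*(-⅕)*157 = -13582 - 4396/139 = -1892294/139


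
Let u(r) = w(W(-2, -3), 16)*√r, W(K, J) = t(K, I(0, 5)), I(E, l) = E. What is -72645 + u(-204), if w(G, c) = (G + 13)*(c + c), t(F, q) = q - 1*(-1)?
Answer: -72645 + 896*I*√51 ≈ -72645.0 + 6398.7*I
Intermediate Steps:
t(F, q) = 1 + q (t(F, q) = q + 1 = 1 + q)
W(K, J) = 1 (W(K, J) = 1 + 0 = 1)
w(G, c) = 2*c*(13 + G) (w(G, c) = (13 + G)*(2*c) = 2*c*(13 + G))
u(r) = 448*√r (u(r) = (2*16*(13 + 1))*√r = (2*16*14)*√r = 448*√r)
-72645 + u(-204) = -72645 + 448*√(-204) = -72645 + 448*(2*I*√51) = -72645 + 896*I*√51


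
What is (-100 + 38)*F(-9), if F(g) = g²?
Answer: -5022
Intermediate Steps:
(-100 + 38)*F(-9) = (-100 + 38)*(-9)² = -62*81 = -5022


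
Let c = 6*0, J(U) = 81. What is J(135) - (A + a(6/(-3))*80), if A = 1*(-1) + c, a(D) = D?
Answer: 242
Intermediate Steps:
c = 0
A = -1 (A = 1*(-1) + 0 = -1 + 0 = -1)
J(135) - (A + a(6/(-3))*80) = 81 - (-1 + (6/(-3))*80) = 81 - (-1 + (6*(-⅓))*80) = 81 - (-1 - 2*80) = 81 - (-1 - 160) = 81 - 1*(-161) = 81 + 161 = 242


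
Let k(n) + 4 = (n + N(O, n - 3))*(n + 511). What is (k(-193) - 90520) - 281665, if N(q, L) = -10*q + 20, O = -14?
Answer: -382683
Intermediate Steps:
N(q, L) = 20 - 10*q
k(n) = -4 + (160 + n)*(511 + n) (k(n) = -4 + (n + (20 - 10*(-14)))*(n + 511) = -4 + (n + (20 + 140))*(511 + n) = -4 + (n + 160)*(511 + n) = -4 + (160 + n)*(511 + n))
(k(-193) - 90520) - 281665 = ((81756 + (-193)² + 671*(-193)) - 90520) - 281665 = ((81756 + 37249 - 129503) - 90520) - 281665 = (-10498 - 90520) - 281665 = -101018 - 281665 = -382683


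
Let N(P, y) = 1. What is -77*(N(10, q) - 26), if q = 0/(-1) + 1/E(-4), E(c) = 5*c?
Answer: 1925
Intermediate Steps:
q = -1/20 (q = 0/(-1) + 1/(5*(-4)) = 0*(-1) + 1/(-20) = 0 + 1*(-1/20) = 0 - 1/20 = -1/20 ≈ -0.050000)
-77*(N(10, q) - 26) = -77*(1 - 26) = -77*(-25) = 1925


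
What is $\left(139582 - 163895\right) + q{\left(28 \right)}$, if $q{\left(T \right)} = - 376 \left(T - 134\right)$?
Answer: $15543$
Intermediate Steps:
$q{\left(T \right)} = 50384 - 376 T$ ($q{\left(T \right)} = - 376 \left(-134 + T\right) = 50384 - 376 T$)
$\left(139582 - 163895\right) + q{\left(28 \right)} = \left(139582 - 163895\right) + \left(50384 - 10528\right) = \left(139582 - 163895\right) + 39856 = -24313 + 39856 = 15543$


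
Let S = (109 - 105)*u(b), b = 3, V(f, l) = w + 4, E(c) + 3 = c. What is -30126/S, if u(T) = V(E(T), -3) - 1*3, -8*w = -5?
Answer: -60252/13 ≈ -4634.8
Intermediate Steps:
w = 5/8 (w = -1/8*(-5) = 5/8 ≈ 0.62500)
E(c) = -3 + c
V(f, l) = 37/8 (V(f, l) = 5/8 + 4 = 37/8)
u(T) = 13/8 (u(T) = 37/8 - 1*3 = 37/8 - 3 = 13/8)
S = 13/2 (S = (109 - 105)*(13/8) = 4*(13/8) = 13/2 ≈ 6.5000)
-30126/S = -30126/13/2 = -30126*2/13 = -60252/13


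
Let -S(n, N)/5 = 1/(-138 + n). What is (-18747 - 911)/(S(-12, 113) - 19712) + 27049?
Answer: 15996259331/591359 ≈ 27050.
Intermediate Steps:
S(n, N) = -5/(-138 + n)
(-18747 - 911)/(S(-12, 113) - 19712) + 27049 = (-18747 - 911)/(-5/(-138 - 12) - 19712) + 27049 = -19658/(-5/(-150) - 19712) + 27049 = -19658/(-5*(-1/150) - 19712) + 27049 = -19658/(1/30 - 19712) + 27049 = -19658/(-591359/30) + 27049 = -19658*(-30/591359) + 27049 = 589740/591359 + 27049 = 15996259331/591359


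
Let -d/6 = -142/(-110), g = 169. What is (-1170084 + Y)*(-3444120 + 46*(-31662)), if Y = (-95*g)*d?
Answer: 56371465937736/11 ≈ 5.1247e+12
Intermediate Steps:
d = -426/55 (d = -(-852)/(-110) = -(-852)*(-1)/110 = -6*71/55 = -426/55 ≈ -7.7455)
Y = 1367886/11 (Y = -95*169*(-426/55) = -16055*(-426/55) = 1367886/11 ≈ 1.2435e+5)
(-1170084 + Y)*(-3444120 + 46*(-31662)) = (-1170084 + 1367886/11)*(-3444120 + 46*(-31662)) = -11503038*(-3444120 - 1456452)/11 = -11503038/11*(-4900572) = 56371465937736/11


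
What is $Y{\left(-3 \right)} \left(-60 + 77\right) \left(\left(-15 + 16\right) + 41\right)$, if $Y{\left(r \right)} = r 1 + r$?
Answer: $-4284$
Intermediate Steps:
$Y{\left(r \right)} = 2 r$ ($Y{\left(r \right)} = r + r = 2 r$)
$Y{\left(-3 \right)} \left(-60 + 77\right) \left(\left(-15 + 16\right) + 41\right) = 2 \left(-3\right) \left(-60 + 77\right) \left(\left(-15 + 16\right) + 41\right) = - 6 \cdot 17 \left(1 + 41\right) = - 6 \cdot 17 \cdot 42 = \left(-6\right) 714 = -4284$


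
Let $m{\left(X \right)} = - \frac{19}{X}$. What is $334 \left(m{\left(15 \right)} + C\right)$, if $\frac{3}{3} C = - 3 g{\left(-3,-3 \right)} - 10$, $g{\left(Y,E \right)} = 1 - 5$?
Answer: $\frac{3674}{15} \approx 244.93$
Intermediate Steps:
$g{\left(Y,E \right)} = -4$
$C = 2$ ($C = \left(-3\right) \left(-4\right) - 10 = 12 - 10 = 2$)
$334 \left(m{\left(15 \right)} + C\right) = 334 \left(- \frac{19}{15} + 2\right) = 334 \cdot \frac{11}{15} = \frac{3674}{15}$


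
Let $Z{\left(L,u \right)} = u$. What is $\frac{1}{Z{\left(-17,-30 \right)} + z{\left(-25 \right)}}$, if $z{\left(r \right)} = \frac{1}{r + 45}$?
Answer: $- \frac{20}{599} \approx -0.033389$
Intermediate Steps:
$z{\left(r \right)} = \frac{1}{45 + r}$
$\frac{1}{Z{\left(-17,-30 \right)} + z{\left(-25 \right)}} = \frac{1}{-30 + \frac{1}{45 - 25}} = \frac{1}{-30 + \frac{1}{20}} = \frac{1}{- \frac{599}{20}} = - \frac{20}{599}$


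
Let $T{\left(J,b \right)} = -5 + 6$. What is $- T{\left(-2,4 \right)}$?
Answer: $-1$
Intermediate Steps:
$T{\left(J,b \right)} = 1$
$- T{\left(-2,4 \right)} = \left(-1\right) 1 = -1$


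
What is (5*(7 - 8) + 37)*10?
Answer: 320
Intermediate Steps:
(5*(7 - 8) + 37)*10 = (5*(-1) + 37)*10 = (-5 + 37)*10 = 32*10 = 320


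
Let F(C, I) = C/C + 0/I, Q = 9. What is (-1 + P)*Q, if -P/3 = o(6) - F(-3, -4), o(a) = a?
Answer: -144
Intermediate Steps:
F(C, I) = 1 (F(C, I) = 1 + 0 = 1)
P = -15 (P = -3*(6 - 1*1) = -3*(6 - 1) = -3*5 = -15)
(-1 + P)*Q = (-1 - 15)*9 = -16*9 = -144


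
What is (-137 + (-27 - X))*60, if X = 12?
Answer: -10560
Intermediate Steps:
(-137 + (-27 - X))*60 = (-137 + (-27 - 1*12))*60 = (-137 + (-27 - 12))*60 = (-137 - 39)*60 = -176*60 = -10560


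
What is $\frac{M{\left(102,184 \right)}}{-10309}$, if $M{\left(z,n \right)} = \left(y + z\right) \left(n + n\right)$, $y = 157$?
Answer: $- \frac{95312}{10309} \approx -9.2455$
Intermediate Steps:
$M{\left(z,n \right)} = 2 n \left(157 + z\right)$ ($M{\left(z,n \right)} = \left(157 + z\right) \left(n + n\right) = \left(157 + z\right) 2 n = 2 n \left(157 + z\right)$)
$\frac{M{\left(102,184 \right)}}{-10309} = \frac{2 \cdot 184 \left(157 + 102\right)}{-10309} = 2 \cdot 184 \cdot 259 \left(- \frac{1}{10309}\right) = 95312 \left(- \frac{1}{10309}\right) = - \frac{95312}{10309}$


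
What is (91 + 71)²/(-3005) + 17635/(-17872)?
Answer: -522025943/53705360 ≈ -9.7202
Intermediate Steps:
(91 + 71)²/(-3005) + 17635/(-17872) = 162²*(-1/3005) + 17635*(-1/17872) = 26244*(-1/3005) - 17635/17872 = -26244/3005 - 17635/17872 = -522025943/53705360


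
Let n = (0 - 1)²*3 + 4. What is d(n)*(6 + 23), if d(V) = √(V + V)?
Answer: 29*√14 ≈ 108.51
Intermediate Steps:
n = 7 (n = (-1)²*3 + 4 = 1*3 + 4 = 3 + 4 = 7)
d(V) = √2*√V (d(V) = √(2*V) = √2*√V)
d(n)*(6 + 23) = (√2*√7)*(6 + 23) = √14*29 = 29*√14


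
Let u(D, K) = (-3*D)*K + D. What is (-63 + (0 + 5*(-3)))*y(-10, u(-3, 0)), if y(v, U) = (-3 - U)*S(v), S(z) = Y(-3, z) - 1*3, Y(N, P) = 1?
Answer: 0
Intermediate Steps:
S(z) = -2 (S(z) = 1 - 1*3 = 1 - 3 = -2)
u(D, K) = D - 3*D*K (u(D, K) = -3*D*K + D = D - 3*D*K)
y(v, U) = 6 + 2*U (y(v, U) = (-3 - U)*(-2) = 6 + 2*U)
(-63 + (0 + 5*(-3)))*y(-10, u(-3, 0)) = (-63 + (0 + 5*(-3)))*(6 + 2*(-3*(1 - 3*0))) = (-63 + (0 - 15))*(6 + 2*(-3*(1 + 0))) = (-63 - 15)*(6 + 2*(-3*1)) = -78*(6 + 2*(-3)) = -78*(6 - 6) = -78*0 = 0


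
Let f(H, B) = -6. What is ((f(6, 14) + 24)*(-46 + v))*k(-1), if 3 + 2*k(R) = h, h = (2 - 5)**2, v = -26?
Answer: -3888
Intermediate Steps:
h = 9 (h = (-3)**2 = 9)
k(R) = 3 (k(R) = -3/2 + (1/2)*9 = -3/2 + 9/2 = 3)
((f(6, 14) + 24)*(-46 + v))*k(-1) = ((-6 + 24)*(-46 - 26))*3 = (18*(-72))*3 = -1296*3 = -3888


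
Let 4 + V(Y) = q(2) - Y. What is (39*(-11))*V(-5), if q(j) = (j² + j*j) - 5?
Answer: -1716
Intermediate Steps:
q(j) = -5 + 2*j² (q(j) = (j² + j²) - 5 = 2*j² - 5 = -5 + 2*j²)
V(Y) = -1 - Y (V(Y) = -4 + ((-5 + 2*2²) - Y) = -4 + ((-5 + 2*4) - Y) = -4 + ((-5 + 8) - Y) = -4 + (3 - Y) = -1 - Y)
(39*(-11))*V(-5) = (39*(-11))*(-1 - 1*(-5)) = -429*(-1 + 5) = -429*4 = -1716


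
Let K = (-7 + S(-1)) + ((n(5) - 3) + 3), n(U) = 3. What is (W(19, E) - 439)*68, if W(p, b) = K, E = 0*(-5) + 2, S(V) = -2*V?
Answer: -29988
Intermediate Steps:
K = -2 (K = (-7 - 2*(-1)) + ((3 - 3) + 3) = (-7 + 2) + (0 + 3) = -5 + 3 = -2)
E = 2 (E = 0 + 2 = 2)
W(p, b) = -2
(W(19, E) - 439)*68 = (-2 - 439)*68 = -441*68 = -29988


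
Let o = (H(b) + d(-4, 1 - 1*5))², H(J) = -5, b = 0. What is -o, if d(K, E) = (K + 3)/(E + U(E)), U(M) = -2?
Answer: -841/36 ≈ -23.361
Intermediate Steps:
d(K, E) = (3 + K)/(-2 + E) (d(K, E) = (K + 3)/(E - 2) = (3 + K)/(-2 + E))
o = 841/36 (o = (-5 + (3 - 4)/(-2 + (1 - 1*5)))² = (-5 - 1/(-2 + (1 - 5)))² = (-5 - 1/(-2 - 4))² = (-5 - 1/(-6))² = (-5 - ⅙*(-1))² = (-5 + ⅙)² = (-29/6)² = 841/36 ≈ 23.361)
-o = -1*841/36 = -841/36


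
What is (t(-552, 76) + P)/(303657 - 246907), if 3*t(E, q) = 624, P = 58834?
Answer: 29521/28375 ≈ 1.0404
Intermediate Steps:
t(E, q) = 208 (t(E, q) = (1/3)*624 = 208)
(t(-552, 76) + P)/(303657 - 246907) = (208 + 58834)/(303657 - 246907) = 59042/56750 = 59042*(1/56750) = 29521/28375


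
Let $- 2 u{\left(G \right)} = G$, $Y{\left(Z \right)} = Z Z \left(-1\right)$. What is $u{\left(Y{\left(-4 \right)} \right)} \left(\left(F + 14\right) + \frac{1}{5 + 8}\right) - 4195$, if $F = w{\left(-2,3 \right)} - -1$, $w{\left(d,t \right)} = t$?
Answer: $- \frac{52655}{13} \approx -4050.4$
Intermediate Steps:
$Y{\left(Z \right)} = - Z^{2}$ ($Y{\left(Z \right)} = Z^{2} \left(-1\right) = - Z^{2}$)
$u{\left(G \right)} = - \frac{G}{2}$
$F = 4$ ($F = 3 - -1 = 3 + 1 = 4$)
$u{\left(Y{\left(-4 \right)} \right)} \left(\left(F + 14\right) + \frac{1}{5 + 8}\right) - 4195 = - \frac{\left(-1\right) \left(-4\right)^{2}}{2} \left(\left(4 + 14\right) + \frac{1}{5 + 8}\right) - 4195 = - \frac{\left(-1\right) 16}{2} \left(18 + \frac{1}{13}\right) - 4195 = \left(- \frac{1}{2}\right) \left(-16\right) \left(18 + \frac{1}{13}\right) - 4195 = 8 \cdot \frac{235}{13} - 4195 = \frac{1880}{13} - 4195 = - \frac{52655}{13}$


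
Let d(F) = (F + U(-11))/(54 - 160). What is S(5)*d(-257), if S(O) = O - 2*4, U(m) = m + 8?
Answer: -390/53 ≈ -7.3585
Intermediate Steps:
U(m) = 8 + m
S(O) = -8 + O (S(O) = O - 8 = -8 + O)
d(F) = 3/106 - F/106 (d(F) = (F + (8 - 11))/(54 - 160) = (F - 3)/(-106) = (-3 + F)*(-1/106) = 3/106 - F/106)
S(5)*d(-257) = (-8 + 5)*(3/106 - 1/106*(-257)) = -3*(3/106 + 257/106) = -3*130/53 = -390/53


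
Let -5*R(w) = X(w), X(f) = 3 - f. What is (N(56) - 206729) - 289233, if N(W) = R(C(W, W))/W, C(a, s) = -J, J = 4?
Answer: -19838481/40 ≈ -4.9596e+5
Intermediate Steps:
C(a, s) = -4 (C(a, s) = -1*4 = -4)
R(w) = -⅗ + w/5 (R(w) = -(3 - w)/5 = -⅗ + w/5)
N(W) = -7/(5*W) (N(W) = (-⅗ + (⅕)*(-4))/W = (-⅗ - ⅘)/W = -7/(5*W))
(N(56) - 206729) - 289233 = (-7/5/56 - 206729) - 289233 = (-7/5*1/56 - 206729) - 289233 = (-1/40 - 206729) - 289233 = -8269161/40 - 289233 = -19838481/40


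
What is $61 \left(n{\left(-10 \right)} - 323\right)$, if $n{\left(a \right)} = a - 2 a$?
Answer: $-19093$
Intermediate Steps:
$n{\left(a \right)} = - a$
$61 \left(n{\left(-10 \right)} - 323\right) = 61 \left(\left(-1\right) \left(-10\right) - 323\right) = 61 \left(10 - 323\right) = 61 \left(-313\right) = -19093$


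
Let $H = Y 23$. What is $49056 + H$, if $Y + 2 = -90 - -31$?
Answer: $47653$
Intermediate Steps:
$Y = -61$ ($Y = -2 - 59 = -61$)
$H = -1403$ ($H = \left(-61\right) 23 = -1403$)
$49056 + H = 49056 - 1403 = 47653$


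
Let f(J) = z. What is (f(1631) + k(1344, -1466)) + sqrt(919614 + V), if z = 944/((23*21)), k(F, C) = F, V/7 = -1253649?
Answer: 650096/483 + 3*I*sqrt(872881) ≈ 1346.0 + 2802.8*I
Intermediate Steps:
V = -8775543 (V = 7*(-1253649) = -8775543)
z = 944/483 ≈ 1.9545
f(J) = 944/483
(f(1631) + k(1344, -1466)) + sqrt(919614 + V) = (944/483 + 1344) + sqrt(919614 - 8775543) = 650096/483 + sqrt(-7855929) = 650096/483 + 3*I*sqrt(872881)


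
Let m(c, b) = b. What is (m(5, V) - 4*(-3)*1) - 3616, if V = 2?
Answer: -3602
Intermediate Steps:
(m(5, V) - 4*(-3)*1) - 3616 = (2 - 4*(-3)*1) - 3616 = (2 + 12*1) - 3616 = (2 + 12) - 3616 = 14 - 3616 = -3602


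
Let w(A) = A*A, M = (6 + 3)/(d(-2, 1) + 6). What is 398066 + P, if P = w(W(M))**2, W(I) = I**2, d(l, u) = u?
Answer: 2294814321587/5764801 ≈ 3.9807e+5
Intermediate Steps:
M = 9/7 (M = (6 + 3)/(1 + 6) = 9/7 ≈ 1.2857)
w(A) = A**2
P = 43046721/5764801 (P = (((9/7)**2)**2)**2 = ((81/49)**2)**2 = (6561/2401)**2 = 43046721/5764801 ≈ 7.4672)
398066 + P = 398066 + 43046721/5764801 = 2294814321587/5764801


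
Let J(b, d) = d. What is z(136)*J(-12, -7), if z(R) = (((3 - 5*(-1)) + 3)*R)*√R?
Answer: -20944*√34 ≈ -1.2212e+5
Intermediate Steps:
z(R) = 11*R^(3/2) (z(R) = (((3 + 5) + 3)*R)*√R = ((8 + 3)*R)*√R = (11*R)*√R = 11*R^(3/2))
z(136)*J(-12, -7) = (11*136^(3/2))*(-7) = (11*(272*√34))*(-7) = (2992*√34)*(-7) = -20944*√34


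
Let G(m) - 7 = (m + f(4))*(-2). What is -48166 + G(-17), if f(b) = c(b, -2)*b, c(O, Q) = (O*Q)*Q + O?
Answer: -48285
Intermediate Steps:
c(O, Q) = O + O*Q² (c(O, Q) = O*Q² + O = O + O*Q²)
f(b) = 5*b² (f(b) = (b*(1 + (-2)²))*b = (b*(1 + 4))*b = (b*5)*b = (5*b)*b = 5*b²)
G(m) = -153 - 2*m (G(m) = 7 + (m + 5*4²)*(-2) = 7 + (m + 5*16)*(-2) = 7 + (m + 80)*(-2) = 7 + (80 + m)*(-2) = 7 + (-160 - 2*m) = -153 - 2*m)
-48166 + G(-17) = -48166 + (-153 - 2*(-17)) = -48166 + (-153 + 34) = -48166 - 119 = -48285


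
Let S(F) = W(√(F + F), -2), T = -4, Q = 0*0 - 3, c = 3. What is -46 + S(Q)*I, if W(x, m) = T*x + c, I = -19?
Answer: -103 + 76*I*√6 ≈ -103.0 + 186.16*I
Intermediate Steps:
Q = -3 (Q = 0 - 3 = -3)
W(x, m) = 3 - 4*x (W(x, m) = -4*x + 3 = 3 - 4*x)
S(F) = 3 - 4*√2*√F (S(F) = 3 - 4*√(F + F) = 3 - 4*√2*√F)
-46 + S(Q)*I = -46 + (3 - 4*√2*√(-3))*(-19) = -46 + (3 - 4*√2*I*√3)*(-19) = -46 + (3 - 4*I*√6)*(-19) = -46 + (-57 + 76*I*√6) = -103 + 76*I*√6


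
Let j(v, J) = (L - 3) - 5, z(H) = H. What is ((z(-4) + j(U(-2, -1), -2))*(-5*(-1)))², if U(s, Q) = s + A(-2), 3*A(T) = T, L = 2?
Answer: 2500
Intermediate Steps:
A(T) = T/3
U(s, Q) = -⅔ + s (U(s, Q) = s + (⅓)*(-2) = s - ⅔ = -⅔ + s)
j(v, J) = -6 (j(v, J) = (2 - 3) - 5 = -1 - 5 = -6)
((z(-4) + j(U(-2, -1), -2))*(-5*(-1)))² = ((-4 - 6)*(-5*(-1)))² = (-10*5)² = (-50)² = 2500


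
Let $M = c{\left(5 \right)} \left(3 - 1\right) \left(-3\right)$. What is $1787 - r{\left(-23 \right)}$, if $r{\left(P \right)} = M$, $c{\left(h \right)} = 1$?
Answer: $1793$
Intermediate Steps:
$M = -6$ ($M = 1 \left(3 - 1\right) \left(-3\right) = 1 \cdot 2 \left(-3\right) = 2 \left(-3\right) = -6$)
$r{\left(P \right)} = -6$
$1787 - r{\left(-23 \right)} = 1787 - -6 = 1787 + 6 = 1793$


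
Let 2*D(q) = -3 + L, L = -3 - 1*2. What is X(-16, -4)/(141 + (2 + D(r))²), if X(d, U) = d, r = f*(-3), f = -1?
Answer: -16/145 ≈ -0.11034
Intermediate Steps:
L = -5 (L = -3 - 2 = -5)
r = 3 (r = -1*(-3) = 3)
D(q) = -4 (D(q) = (-3 - 5)/2 = (½)*(-8) = -4)
X(-16, -4)/(141 + (2 + D(r))²) = -16/(141 + (2 - 4)²) = -16/(141 + (-2)²) = -16/(141 + 4) = -16/145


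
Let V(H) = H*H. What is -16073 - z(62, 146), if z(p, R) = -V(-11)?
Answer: -15952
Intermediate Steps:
V(H) = H²
z(p, R) = -121 (z(p, R) = -1*(-11)² = -1*121 = -121)
-16073 - z(62, 146) = -16073 - 1*(-121) = -16073 + 121 = -15952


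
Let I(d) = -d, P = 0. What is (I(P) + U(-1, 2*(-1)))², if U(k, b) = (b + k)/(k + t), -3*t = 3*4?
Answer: 9/25 ≈ 0.36000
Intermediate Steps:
t = -4 ≈ -4.0000
U(k, b) = (b + k)/(-4 + k) (U(k, b) = (b + k)/(k - 4) = (b + k)/(-4 + k))
(I(P) + U(-1, 2*(-1)))² = (-1*0 + (2*(-1) - 1)/(-4 - 1))² = (0 + (-2 - 1)/(-5))² = (0 - ⅕*(-3))² = (0 + ⅗)² = (⅗)² = 9/25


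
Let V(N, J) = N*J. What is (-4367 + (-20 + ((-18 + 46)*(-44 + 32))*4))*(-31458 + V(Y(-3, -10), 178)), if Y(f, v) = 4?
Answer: 176205326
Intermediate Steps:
V(N, J) = J*N
(-4367 + (-20 + ((-18 + 46)*(-44 + 32))*4))*(-31458 + V(Y(-3, -10), 178)) = (-4367 + (-20 + ((-18 + 46)*(-44 + 32))*4))*(-31458 + 178*4) = (-4367 + (-20 + (28*(-12))*4))*(-31458 + 712) = (-4367 + (-20 - 336*4))*(-30746) = (-4367 + (-20 - 1344))*(-30746) = (-4367 - 1364)*(-30746) = -5731*(-30746) = 176205326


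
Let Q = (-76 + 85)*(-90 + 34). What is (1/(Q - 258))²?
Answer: 1/580644 ≈ 1.7222e-6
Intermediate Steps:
Q = -504 (Q = 9*(-56) = -504)
(1/(Q - 258))² = (1/(-504 - 258))² = (1/(-762))² = (-1/762)² = 1/580644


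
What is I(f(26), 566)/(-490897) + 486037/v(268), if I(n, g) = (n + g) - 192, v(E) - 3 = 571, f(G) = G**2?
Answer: 238593502489/281774878 ≈ 846.75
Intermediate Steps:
v(E) = 574 (v(E) = 3 + 571 = 574)
I(n, g) = -192 + g + n (I(n, g) = (g + n) - 192 = -192 + g + n)
I(f(26), 566)/(-490897) + 486037/v(268) = (-192 + 566 + 26**2)/(-490897) + 486037/574 = (-192 + 566 + 676)*(-1/490897) + 486037*(1/574) = 1050*(-1/490897) + 486037/574 = -1050/490897 + 486037/574 = 238593502489/281774878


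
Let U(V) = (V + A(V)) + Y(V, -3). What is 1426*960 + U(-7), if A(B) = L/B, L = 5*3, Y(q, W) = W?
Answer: 9582635/7 ≈ 1.3689e+6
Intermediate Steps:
L = 15
A(B) = 15/B
U(V) = -3 + V + 15/V (U(V) = (V + 15/V) - 3 = -3 + V + 15/V)
1426*960 + U(-7) = 1426*960 + (-3 - 7 + 15/(-7)) = 1368960 + (-3 - 7 + 15*(-⅐)) = 1368960 + (-3 - 7 - 15/7) = 1368960 - 85/7 = 9582635/7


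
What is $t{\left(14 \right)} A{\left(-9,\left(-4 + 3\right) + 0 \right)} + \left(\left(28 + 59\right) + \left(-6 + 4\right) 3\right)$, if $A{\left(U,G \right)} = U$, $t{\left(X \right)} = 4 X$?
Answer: $-423$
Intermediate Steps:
$t{\left(14 \right)} A{\left(-9,\left(-4 + 3\right) + 0 \right)} + \left(\left(28 + 59\right) + \left(-6 + 4\right) 3\right) = 4 \cdot 14 \left(-9\right) + \left(\left(28 + 59\right) + \left(-6 + 4\right) 3\right) = 56 \left(-9\right) + \left(87 - 6\right) = -504 + \left(87 - 6\right) = -504 + 81 = -423$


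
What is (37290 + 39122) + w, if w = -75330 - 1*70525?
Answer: -69443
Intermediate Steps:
w = -145855 (w = -75330 - 70525 = -145855)
(37290 + 39122) + w = (37290 + 39122) - 145855 = 76412 - 145855 = -69443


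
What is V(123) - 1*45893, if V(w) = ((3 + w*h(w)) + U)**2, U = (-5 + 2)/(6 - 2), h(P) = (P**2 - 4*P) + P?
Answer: 52735612066753/16 ≈ 3.2960e+12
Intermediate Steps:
h(P) = P**2 - 3*P
U = -3/4 ≈ -0.75000
V(w) = (9/4 + w**2*(-3 + w))**2 (V(w) = ((3 + w*(w*(-3 + w))) - 3/4)**2 = ((3 + w**2*(-3 + w)) - 3/4)**2 = (9/4 + w**2*(-3 + w))**2)
V(123) - 1*45893 = (9 + 4*123**2*(-3 + 123))**2/16 - 1*45893 = (9 + 4*15129*120)**2/16 - 45893 = (9 + 7261920)**2/16 - 45893 = (1/16)*7261929**2 - 45893 = (1/16)*52735612801041 - 45893 = 52735612801041/16 - 45893 = 52735612066753/16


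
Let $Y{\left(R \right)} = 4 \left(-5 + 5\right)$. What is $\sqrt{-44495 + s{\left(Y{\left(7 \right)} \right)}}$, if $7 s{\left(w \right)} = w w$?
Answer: $i \sqrt{44495} \approx 210.94 i$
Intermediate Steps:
$Y{\left(R \right)} = 0$ ($Y{\left(R \right)} = 4 \cdot 0 = 0$)
$s{\left(w \right)} = \frac{w^{2}}{7}$ ($s{\left(w \right)} = \frac{w w}{7} = \frac{w^{2}}{7}$)
$\sqrt{-44495 + s{\left(Y{\left(7 \right)} \right)}} = \sqrt{-44495 + \frac{0^{2}}{7}} = \sqrt{-44495 + \frac{1}{7} \cdot 0} = \sqrt{-44495 + 0} = \sqrt{-44495} = i \sqrt{44495}$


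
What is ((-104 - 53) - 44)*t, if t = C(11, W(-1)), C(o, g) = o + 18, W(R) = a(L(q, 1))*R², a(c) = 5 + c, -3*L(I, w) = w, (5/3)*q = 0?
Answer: -5829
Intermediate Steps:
q = 0 (q = (⅗)*0 = 0)
L(I, w) = -w/3
W(R) = 14*R²/3 (W(R) = (5 - ⅓*1)*R² = (5 - ⅓)*R² = 14*R²/3)
C(o, g) = 18 + o
t = 29 (t = 18 + 11 = 29)
((-104 - 53) - 44)*t = ((-104 - 53) - 44)*29 = (-157 - 44)*29 = -201*29 = -5829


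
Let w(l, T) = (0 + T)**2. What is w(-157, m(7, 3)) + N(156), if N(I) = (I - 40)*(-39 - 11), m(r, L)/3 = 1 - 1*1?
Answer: -5800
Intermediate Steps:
m(r, L) = 0 (m(r, L) = 3*(1 - 1*1) = 3*(1 - 1) = 3*0 = 0)
w(l, T) = T**2
N(I) = 2000 - 50*I (N(I) = (-40 + I)*(-50) = 2000 - 50*I)
w(-157, m(7, 3)) + N(156) = 0**2 + (2000 - 50*156) = 0 + (2000 - 7800) = 0 - 5800 = -5800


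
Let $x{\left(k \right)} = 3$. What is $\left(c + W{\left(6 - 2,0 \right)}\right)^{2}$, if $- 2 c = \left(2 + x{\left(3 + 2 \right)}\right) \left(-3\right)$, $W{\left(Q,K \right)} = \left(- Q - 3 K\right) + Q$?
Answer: $\frac{225}{4} \approx 56.25$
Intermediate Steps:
$W{\left(Q,K \right)} = - 3 K$
$c = \frac{15}{2}$ ($c = - \frac{\left(2 + 3\right) \left(-3\right)}{2} = - \frac{5 \left(-3\right)}{2} = \left(- \frac{1}{2}\right) \left(-15\right) = \frac{15}{2} \approx 7.5$)
$\left(c + W{\left(6 - 2,0 \right)}\right)^{2} = \left(\frac{15}{2} - 0\right)^{2} = \left(\frac{15}{2} + 0\right)^{2} = \left(\frac{15}{2}\right)^{2} = \frac{225}{4}$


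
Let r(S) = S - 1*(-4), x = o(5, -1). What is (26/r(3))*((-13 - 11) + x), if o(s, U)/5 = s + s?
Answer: 676/7 ≈ 96.571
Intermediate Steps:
o(s, U) = 10*s (o(s, U) = 5*(s + s) = 5*(2*s) = 10*s)
x = 50 (x = 10*5 = 50)
r(S) = 4 + S (r(S) = S + 4 = 4 + S)
(26/r(3))*((-13 - 11) + x) = (26/(4 + 3))*((-13 - 11) + 50) = (26/7)*(-24 + 50) = ((⅐)*26)*26 = (26/7)*26 = 676/7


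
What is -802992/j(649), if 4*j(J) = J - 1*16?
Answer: -1070656/211 ≈ -5074.2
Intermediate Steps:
j(J) = -4 + J/4 (j(J) = (J - 1*16)/4 = (J - 16)/4 = (-16 + J)/4 = -4 + J/4)
-802992/j(649) = -802992/(-4 + (¼)*649) = -802992/(-4 + 649/4) = -802992/633/4 = -802992*4/633 = -1070656/211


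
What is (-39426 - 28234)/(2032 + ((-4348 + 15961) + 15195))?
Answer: -3383/1442 ≈ -2.3460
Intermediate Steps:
(-39426 - 28234)/(2032 + ((-4348 + 15961) + 15195)) = -67660/(2032 + (11613 + 15195)) = -67660/(2032 + 26808) = -67660/28840 = -67660*1/28840 = -3383/1442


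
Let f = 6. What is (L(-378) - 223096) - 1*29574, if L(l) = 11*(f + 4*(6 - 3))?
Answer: -252472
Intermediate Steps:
L(l) = 198 (L(l) = 11*(6 + 4*(6 - 3)) = 11*(6 + 4*3) = 11*(6 + 12) = 11*18 = 198)
(L(-378) - 223096) - 1*29574 = (198 - 223096) - 1*29574 = -222898 - 29574 = -252472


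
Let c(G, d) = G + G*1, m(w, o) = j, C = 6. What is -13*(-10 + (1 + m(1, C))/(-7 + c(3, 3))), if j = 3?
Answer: 182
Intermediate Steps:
m(w, o) = 3
c(G, d) = 2*G (c(G, d) = G + G = 2*G)
-13*(-10 + (1 + m(1, C))/(-7 + c(3, 3))) = -13*(-10 + (1 + 3)/(-7 + 2*3)) = -13*(-10 + 4/(-7 + 6)) = -13*(-10 + 4/(-1)) = -13*(-10 + 4*(-1)) = -13*(-10 - 4) = -13*(-14) = 182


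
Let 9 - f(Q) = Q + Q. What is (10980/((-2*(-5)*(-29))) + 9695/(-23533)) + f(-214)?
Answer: 272113320/682457 ≈ 398.73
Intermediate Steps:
f(Q) = 9 - 2*Q (f(Q) = 9 - (Q + Q) = 9 - 2*Q)
(10980/((-2*(-5)*(-29))) + 9695/(-23533)) + f(-214) = (10980/((-2*(-5)*(-29))) + 9695/(-23533)) + (9 - 2*(-214)) = (10980/((10*(-29))) + 9695*(-1/23533)) + (9 + 428) = (10980/(-290) - 9695/23533) + 437 = (10980*(-1/290) - 9695/23533) + 437 = (-1098/29 - 9695/23533) + 437 = -26120389/682457 + 437 = 272113320/682457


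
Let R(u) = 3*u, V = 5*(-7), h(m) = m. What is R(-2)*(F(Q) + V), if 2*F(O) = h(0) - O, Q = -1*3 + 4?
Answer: 213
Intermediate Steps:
Q = 1 (Q = -3 + 4 = 1)
V = -35
F(O) = -O/2 (F(O) = (0 - O)/2 = (-O)/2 = -O/2)
R(-2)*(F(Q) + V) = (3*(-2))*(-½*1 - 35) = -6*(-½ - 35) = -6*(-71/2) = 213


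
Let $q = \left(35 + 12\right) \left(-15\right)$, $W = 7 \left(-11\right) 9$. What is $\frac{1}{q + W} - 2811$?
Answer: $- \frac{3929779}{1398} \approx -2811.0$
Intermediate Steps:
$W = -693$ ($W = \left(-77\right) 9 = -693$)
$q = -705$ ($q = 47 \left(-15\right) = -705$)
$\frac{1}{q + W} - 2811 = \frac{1}{-705 - 693} - 2811 = \frac{1}{-1398} - 2811 = - \frac{1}{1398} - 2811 = - \frac{3929779}{1398}$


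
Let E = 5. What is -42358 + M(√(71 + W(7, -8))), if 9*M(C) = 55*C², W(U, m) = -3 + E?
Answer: -377207/9 ≈ -41912.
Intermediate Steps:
W(U, m) = 2 (W(U, m) = -3 + 5 = 2)
M(C) = 55*C²/9 (M(C) = (55*C²)/9 = 55*C²/9)
-42358 + M(√(71 + W(7, -8))) = -42358 + 55*(√(71 + 2))²/9 = -42358 + 55*(√73)²/9 = -42358 + (55/9)*73 = -42358 + 4015/9 = -377207/9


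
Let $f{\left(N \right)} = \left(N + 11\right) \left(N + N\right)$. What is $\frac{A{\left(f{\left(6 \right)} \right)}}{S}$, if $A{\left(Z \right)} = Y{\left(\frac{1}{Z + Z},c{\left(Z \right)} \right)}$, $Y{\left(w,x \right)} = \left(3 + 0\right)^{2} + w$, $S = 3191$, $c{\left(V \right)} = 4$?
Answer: $\frac{3673}{1301928} \approx 0.0028212$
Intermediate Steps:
$f{\left(N \right)} = 2 N \left(11 + N\right)$ ($f{\left(N \right)} = \left(11 + N\right) 2 N = 2 N \left(11 + N\right)$)
$Y{\left(w,x \right)} = 9 + w$ ($Y{\left(w,x \right)} = 3^{2} + w = 9 + w$)
$A{\left(Z \right)} = 9 + \frac{1}{2 Z}$ ($A{\left(Z \right)} = 9 + \frac{1}{Z + Z} = 9 + \frac{1}{2 Z}$)
$\frac{A{\left(f{\left(6 \right)} \right)}}{S} = \frac{9 + \frac{1}{2 \cdot 2 \cdot 6 \left(11 + 6\right)}}{3191} = \left(9 + \frac{1}{2 \cdot 2 \cdot 6 \cdot 17}\right) \frac{1}{3191} = \left(9 + \frac{1}{2 \cdot 204}\right) \frac{1}{3191} = \left(9 + \frac{1}{2} \cdot \frac{1}{204}\right) \frac{1}{3191} = \left(9 + \frac{1}{408}\right) \frac{1}{3191} = \frac{3673}{408} \cdot \frac{1}{3191} = \frac{3673}{1301928}$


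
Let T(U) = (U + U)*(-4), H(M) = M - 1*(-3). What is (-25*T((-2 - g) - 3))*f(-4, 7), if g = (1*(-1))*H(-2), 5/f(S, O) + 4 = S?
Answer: 500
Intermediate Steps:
H(M) = 3 + M (H(M) = M + 3 = 3 + M)
f(S, O) = 5/(-4 + S)
g = -1 (g = (1*(-1))*(3 - 2) = -1*1 = -1)
T(U) = -8*U (T(U) = (2*U)*(-4) = -8*U)
(-25*T((-2 - g) - 3))*f(-4, 7) = (-(-200)*((-2 - 1*(-1)) - 3))*(5/(-4 - 4)) = (-(-200)*((-2 + 1) - 3))*(5/(-8)) = (-(-200)*(-1 - 3))*(5*(-⅛)) = -(-200)*(-4)*(-5/8) = -25*32*(-5/8) = -800*(-5/8) = 500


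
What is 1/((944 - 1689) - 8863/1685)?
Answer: -1685/1264188 ≈ -0.0013329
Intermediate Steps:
1/((944 - 1689) - 8863/1685) = 1/(-745 - 8863*1/1685) = 1/(-745 - 8863/1685) = 1/(-1264188/1685) = -1685/1264188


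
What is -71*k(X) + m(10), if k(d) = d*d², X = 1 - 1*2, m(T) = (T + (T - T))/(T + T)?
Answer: 143/2 ≈ 71.500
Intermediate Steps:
m(T) = ½ (m(T) = (T + 0)/((2*T)) = T*(1/(2*T)) = ½)
X = -1 (X = 1 - 2 = -1)
k(d) = d³
-71*k(X) + m(10) = -71*(-1)³ + ½ = -71*(-1) + ½ = 71 + ½ = 143/2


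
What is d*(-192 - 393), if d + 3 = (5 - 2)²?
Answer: -3510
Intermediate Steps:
d = 6 (d = -3 + (5 - 2)² = -3 + 3² = -3 + 9 = 6)
d*(-192 - 393) = 6*(-192 - 393) = 6*(-585) = -3510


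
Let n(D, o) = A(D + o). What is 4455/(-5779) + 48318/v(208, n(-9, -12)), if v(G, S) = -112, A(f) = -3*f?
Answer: -139864341/323624 ≈ -432.18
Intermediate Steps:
n(D, o) = -3*D - 3*o (n(D, o) = -3*(D + o) = -3*D - 3*o)
4455/(-5779) + 48318/v(208, n(-9, -12)) = 4455/(-5779) + 48318/(-112) = 4455*(-1/5779) + 48318*(-1/112) = -4455/5779 - 24159/56 = -139864341/323624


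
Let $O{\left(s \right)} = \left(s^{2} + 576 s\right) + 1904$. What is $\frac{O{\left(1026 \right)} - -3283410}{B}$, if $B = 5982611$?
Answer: $\frac{4928966}{5982611} \approx 0.82388$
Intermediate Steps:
$O{\left(s \right)} = 1904 + s^{2} + 576 s$
$\frac{O{\left(1026 \right)} - -3283410}{B} = \frac{\left(1904 + 1026^{2} + 576 \cdot 1026\right) - -3283410}{5982611} = \left(\left(1904 + 1052676 + 590976\right) + 3283410\right) \frac{1}{5982611} = \left(1645556 + 3283410\right) \frac{1}{5982611} = 4928966 \cdot \frac{1}{5982611} = \frac{4928966}{5982611}$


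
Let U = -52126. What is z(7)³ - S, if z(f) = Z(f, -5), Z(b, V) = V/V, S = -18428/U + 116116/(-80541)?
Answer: 4383366617/2099140083 ≈ 2.0882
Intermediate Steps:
S = -2284226534/2099140083 (S = -18428/(-52126) + 116116/(-80541) = -18428*(-1/52126) + 116116*(-1/80541) = 9214/26063 - 116116/80541 = -2284226534/2099140083 ≈ -1.0882)
Z(b, V) = 1
z(f) = 1
z(7)³ - S = 1³ - 1*(-2284226534/2099140083) = 1 + 2284226534/2099140083 = 4383366617/2099140083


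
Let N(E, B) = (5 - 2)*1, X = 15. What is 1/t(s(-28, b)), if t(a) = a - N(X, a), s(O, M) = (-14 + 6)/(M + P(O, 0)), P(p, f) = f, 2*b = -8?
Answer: -1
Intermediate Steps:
b = -4 (b = (½)*(-8) = -4)
N(E, B) = 3 (N(E, B) = 3*1 = 3)
s(O, M) = -8/M (s(O, M) = (-14 + 6)/(M + 0) = -8/M)
t(a) = -3 + a (t(a) = a - 1*3 = a - 3 = -3 + a)
1/t(s(-28, b)) = 1/(-3 - 8/(-4)) = 1/(-3 - 8*(-¼)) = 1/(-3 + 2) = 1/(-1) = -1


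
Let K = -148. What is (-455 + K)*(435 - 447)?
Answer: 7236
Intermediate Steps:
(-455 + K)*(435 - 447) = (-455 - 148)*(435 - 447) = -603*(-12) = 7236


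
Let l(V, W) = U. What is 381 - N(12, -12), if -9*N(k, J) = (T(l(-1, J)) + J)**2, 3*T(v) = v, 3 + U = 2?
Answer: 32230/81 ≈ 397.90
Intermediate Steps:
U = -1 (U = -3 + 2 = -1)
l(V, W) = -1
T(v) = v/3
N(k, J) = -(-1/3 + J)**2/9 (N(k, J) = -((1/3)*(-1) + J)**2/9 = -(-1/3 + J)**2/9)
381 - N(12, -12) = 381 - (-1)*(-1 + 3*(-12))**2/81 = 381 - (-1)*(-1 - 36)**2/81 = 381 - (-1)*(-37)**2/81 = 381 - (-1)*1369/81 = 381 - 1*(-1369/81) = 381 + 1369/81 = 32230/81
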